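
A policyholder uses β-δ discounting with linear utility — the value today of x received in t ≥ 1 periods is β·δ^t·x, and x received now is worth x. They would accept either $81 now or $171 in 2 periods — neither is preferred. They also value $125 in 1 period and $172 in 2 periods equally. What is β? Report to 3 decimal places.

β ≈ 0.897

From the later pair, β·δ^1·125 = β·δ^2·172; dividing through, δ = 125/172 = 0.72674.
Now use the now-vs-future pair: 81 = β·δ^2·171 gives β = 81/(0.52816·171) ≈ 0.897.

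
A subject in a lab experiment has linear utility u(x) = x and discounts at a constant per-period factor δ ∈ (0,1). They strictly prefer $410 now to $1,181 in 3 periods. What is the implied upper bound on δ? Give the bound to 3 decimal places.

δ < 0.703

Under u(x) = x this choice says 410 > δ^3·1181.
Dividing by 1181: δ^3 < 0.34716. Both sides are positive, so the cube root keeps the direction.
δ < (410/1181)^(1/3) ≈ 0.703.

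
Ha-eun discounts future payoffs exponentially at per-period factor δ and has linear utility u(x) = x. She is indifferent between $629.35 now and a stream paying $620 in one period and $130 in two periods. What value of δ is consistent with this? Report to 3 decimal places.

δ ≈ 0.860

Equating present values: 629.35 = 620δ + 130δ².
That is, 130δ² + 620δ − 629.35 = 0, a quadratic in δ.
By the quadratic formula (taking the positive root), δ = (−620 + √711662.00) / 260 ≈ 0.860.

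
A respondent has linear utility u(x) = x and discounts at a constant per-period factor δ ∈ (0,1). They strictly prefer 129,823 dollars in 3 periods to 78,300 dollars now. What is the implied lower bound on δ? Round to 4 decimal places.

δ > 0.8449

The preference means 78300 < δ^3·129823.
Dividing by 129823: δ^3 > 0.60313. Both sides are positive, so the cube root keeps the direction.
δ > (78300/129823)^(1/3) ≈ 0.8449.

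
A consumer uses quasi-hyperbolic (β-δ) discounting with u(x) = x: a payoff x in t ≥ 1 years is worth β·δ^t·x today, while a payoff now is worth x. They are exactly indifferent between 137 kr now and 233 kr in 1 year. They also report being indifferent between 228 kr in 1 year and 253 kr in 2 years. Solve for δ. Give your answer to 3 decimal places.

δ ≈ 0.901

From the later pair, β·δ^1·228 = β·δ^2·253; dividing through, δ = 228/253 = 0.90119.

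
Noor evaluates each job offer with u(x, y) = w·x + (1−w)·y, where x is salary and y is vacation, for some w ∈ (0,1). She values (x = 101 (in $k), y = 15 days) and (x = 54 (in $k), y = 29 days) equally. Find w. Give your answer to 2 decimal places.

Indifference: w·101 + (1−w)·15 = w·54 + (1−w)·29.
w·(101−54) = (1−w)·(29−15), i.e. w·47 = (1−w)·14.
Hence w = 14/(47+14) = 14/61 = 0.23.

w = 0.23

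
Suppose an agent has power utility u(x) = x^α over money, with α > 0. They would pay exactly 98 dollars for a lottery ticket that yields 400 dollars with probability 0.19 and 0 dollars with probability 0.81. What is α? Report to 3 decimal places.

α ≈ 1.181

Since u(0) = 0, the lottery's EU is 0.19·400^α.
Setting u(98) equal to that: 98^α = 0.19·400^α ⇒ (98/400)^α = 0.19.
α = ln(0.19) / ln(98/400) = -1.660731/-1.406497 ≈ 1.181.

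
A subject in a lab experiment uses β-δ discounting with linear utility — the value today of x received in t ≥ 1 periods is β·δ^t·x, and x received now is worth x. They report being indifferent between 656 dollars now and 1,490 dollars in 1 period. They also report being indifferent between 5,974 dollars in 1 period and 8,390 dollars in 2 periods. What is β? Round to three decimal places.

Both payoffs in the second observation are in the future, so β drops out: δ^1·5974 = δ^2·8390 ⇒ δ = 5974/8390 = 0.71204.
Substituting δ into 656 = β·δ·1490: β = 656/(1060.937) ≈ 0.618.

β ≈ 0.618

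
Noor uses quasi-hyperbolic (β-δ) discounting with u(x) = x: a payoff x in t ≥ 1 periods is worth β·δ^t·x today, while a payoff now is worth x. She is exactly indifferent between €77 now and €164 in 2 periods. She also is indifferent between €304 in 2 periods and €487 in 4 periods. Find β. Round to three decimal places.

The second indifference involves only future payoffs, so β cancels: β·δ^2·304 = β·δ^4·487, giving δ^2 = 304/487 = 0.62423, so δ = 0.79008.
Now use the now-vs-future pair: 77 = β·δ^2·164 gives β = 77/(0.62423·164) ≈ 0.752.

β ≈ 0.752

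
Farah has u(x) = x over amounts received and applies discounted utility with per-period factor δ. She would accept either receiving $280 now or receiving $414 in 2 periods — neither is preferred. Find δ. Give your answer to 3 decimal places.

Equating discounted utilities: u(280) = δ^2·u(414) ⇒ δ^2 = u(280)/u(414).
With u(x) = x: δ^2 = 280/414 = 0.67633.
Hence δ = (0.67633)^(1/2) = 0.82239.

δ ≈ 0.822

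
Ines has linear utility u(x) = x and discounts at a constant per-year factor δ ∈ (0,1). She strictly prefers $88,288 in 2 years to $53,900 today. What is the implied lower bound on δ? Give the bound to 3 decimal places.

δ > 0.781

Comparing present values: 53900 < δ^2·88288.
So δ^2 > 53900/88288 = 0.61050; taking the square root of both positive sides preserves the inequality.
δ > 0.61050^(1/2) = 0.781.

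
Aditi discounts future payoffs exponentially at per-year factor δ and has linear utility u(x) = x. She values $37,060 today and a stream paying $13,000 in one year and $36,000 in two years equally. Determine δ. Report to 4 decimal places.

δ ≈ 0.8500

The stream is worth 13000δ + 36000δ² today, so 13000δ + 36000δ² = 37060.
So 36000δ² + 13000δ − 37060 = 0.
δ = (−13000 + √(13000² + 4·36000·37060)) / (2·36000) = (−13000 + √5505640000.00) / 72000 ≈ 0.8500.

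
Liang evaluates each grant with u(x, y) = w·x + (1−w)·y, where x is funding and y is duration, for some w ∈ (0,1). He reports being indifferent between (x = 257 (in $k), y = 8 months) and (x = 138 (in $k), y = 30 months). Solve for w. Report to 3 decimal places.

w = 0.156

Equating utilities: w·257 + (1−w)·8 = w·138 + (1−w)·30.
Collecting terms: w·119 = (1−w)·22.
The marginal rate of substitution is 22/119, so w = 22/(119+22) = 0.156.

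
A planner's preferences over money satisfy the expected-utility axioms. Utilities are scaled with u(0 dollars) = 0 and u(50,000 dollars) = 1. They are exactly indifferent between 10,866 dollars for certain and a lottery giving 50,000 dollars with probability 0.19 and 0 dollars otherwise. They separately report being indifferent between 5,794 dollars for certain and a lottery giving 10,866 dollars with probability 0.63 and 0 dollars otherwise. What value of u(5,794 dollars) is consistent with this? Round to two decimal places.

0.12

First, u(10,866 dollars) = 0.19·u(50,000 dollars) + 0.81·u(0 dollars) = 0.19.
Then u(5,794 dollars) = 0.63·u(10,866 dollars) + 0.37·u(0 dollars) = 0.63·0.19 + 0.37·0.00 = 0.1197.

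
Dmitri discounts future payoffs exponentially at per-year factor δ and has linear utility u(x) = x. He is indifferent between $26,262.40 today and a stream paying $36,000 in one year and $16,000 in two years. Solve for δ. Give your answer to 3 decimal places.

δ ≈ 0.580

Present value of the stream is 36000·δ + 16000·δ². Indifference gives 36000δ + 16000δ² = 26262.40.
That is, 16000δ² + 36000δ − 26262.40 = 0, a quadratic in δ.
By the quadratic formula (taking the positive root), δ = (−36000 + √2976793600.00) / 32000 ≈ 0.580.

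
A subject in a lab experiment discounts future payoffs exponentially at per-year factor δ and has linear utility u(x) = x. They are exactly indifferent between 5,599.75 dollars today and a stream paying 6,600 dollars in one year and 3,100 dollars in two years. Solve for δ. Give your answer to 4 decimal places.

Present value of the stream is 6600·δ + 3100·δ². Indifference gives 6600δ + 3100δ² = 5599.75.
So 3100δ² + 6600δ − 5599.75 = 0.
The positive root is δ = [−6600 + √(6600² + 4·3100·5599.75)] / (2·3100) = (−6600 + 10630.000)/6200 ≈ 0.6500.

δ ≈ 0.6500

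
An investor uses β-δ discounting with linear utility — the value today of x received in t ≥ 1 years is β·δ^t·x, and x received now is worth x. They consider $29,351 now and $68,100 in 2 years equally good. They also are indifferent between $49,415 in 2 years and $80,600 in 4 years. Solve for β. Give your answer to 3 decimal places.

The second indifference involves only future payoffs, so β cancels: β·δ^2·49415 = β·δ^4·80600, giving δ^2 = 49415/80600 = 0.61309, so δ = 0.78300.
Substituting δ into 29351 = β·δ^2·68100: β = 29351/(41751.383) ≈ 0.703.

β ≈ 0.703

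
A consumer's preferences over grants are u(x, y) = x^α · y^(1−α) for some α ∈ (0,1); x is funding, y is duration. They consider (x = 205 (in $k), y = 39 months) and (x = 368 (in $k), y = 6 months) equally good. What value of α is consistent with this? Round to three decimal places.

α ≈ 0.762

Set the two utilities equal: 205^α·39^(1−α) = 368^α·6^(1−α).
Taking logs: α·ln 205 + (1−α)·ln 39 = α·ln 368 + (1−α)·ln 6, i.e. α·-0.585073 = (1−α)·-1.871802.
With A = -0.585073 and B = -1.871802: α·A = (1−α)·B, so α = B/(A+B) = -1.871802/-2.456875 ≈ 0.762.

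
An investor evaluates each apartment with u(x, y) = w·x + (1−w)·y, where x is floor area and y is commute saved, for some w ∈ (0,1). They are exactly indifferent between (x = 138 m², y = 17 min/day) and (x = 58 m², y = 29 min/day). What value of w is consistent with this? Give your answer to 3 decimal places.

w = 0.130

Indifference: w·138 + (1−w)·17 = w·58 + (1−w)·29.
Rearranging, 80·w − 12·(1−w) = 0.
Hence w = 12/(80+12) = 12/92 = 0.130.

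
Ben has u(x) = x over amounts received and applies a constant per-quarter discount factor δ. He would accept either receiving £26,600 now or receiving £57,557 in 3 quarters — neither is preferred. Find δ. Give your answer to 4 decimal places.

Equating discounted utilities: u(26600) = δ^3·u(57557) ⇒ δ^3 = u(26600)/u(57557).
With u(x) = x: δ^3 = 26600/57557 = 0.46215.
Taking the cube root: δ = 0.46215^(1/3) ≈ 0.7731.

δ ≈ 0.7731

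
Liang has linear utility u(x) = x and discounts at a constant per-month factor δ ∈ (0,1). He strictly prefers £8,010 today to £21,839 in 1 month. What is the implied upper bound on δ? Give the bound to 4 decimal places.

Under u(x) = x this choice says 8010 > δ·21839.
Dividing through by 21839 gives δ < 0.36678.

δ < 0.3668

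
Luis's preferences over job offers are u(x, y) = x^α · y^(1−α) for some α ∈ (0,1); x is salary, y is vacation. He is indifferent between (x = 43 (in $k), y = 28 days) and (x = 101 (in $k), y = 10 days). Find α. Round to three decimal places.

α ≈ 0.547

Indifference: 43^α · 28^(1−α) = 101^α · 10^(1−α).
Taking logs: α·ln 43 + (1−α)·ln 28 = α·ln 101 + (1−α)·ln 10, i.e. α·-0.853920 = (1−α)·-1.029619.
So α/(1−α) = (-1.029619)/(-0.853920) = 1.205756, and α = 1.205756/2.205756 ≈ 0.547.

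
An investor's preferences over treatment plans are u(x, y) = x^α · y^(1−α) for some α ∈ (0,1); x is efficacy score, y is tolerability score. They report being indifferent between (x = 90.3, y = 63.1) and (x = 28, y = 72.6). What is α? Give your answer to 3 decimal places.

α ≈ 0.107

Set the two utilities equal: 90.3^α·63.1^(1−α) = 28^α·72.6^(1−α).
Taking logs: α·ln 90.3 + (1−α)·ln 63.1 = α·ln 28 + (1−α)·ln 72.6, i.e. α·1.170933 = (1−α)·0.140244.
Thus α·(1.311177) = 0.140244, so α = 0.140244/1.311177 ≈ 0.107.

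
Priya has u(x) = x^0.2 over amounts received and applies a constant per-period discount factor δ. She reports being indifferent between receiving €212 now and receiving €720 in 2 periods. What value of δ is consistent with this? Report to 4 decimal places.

Equating discounted utilities: u(212) = δ^2·u(720) ⇒ δ^2 = u(212)/u(720).
With u(x) = x^0.2: δ^2 = 212^0.2/720^0.2 = (212/720)^0.2 = 0.78307.
Hence δ = (0.78307)^(1/2) = 0.884913.

δ ≈ 0.8849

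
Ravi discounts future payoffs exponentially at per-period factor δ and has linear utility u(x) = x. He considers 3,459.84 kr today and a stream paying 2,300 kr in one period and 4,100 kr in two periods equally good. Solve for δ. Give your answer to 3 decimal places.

δ ≈ 0.680

Present value of the stream is 2300·δ + 4100·δ². Indifference gives 2300δ + 4100δ² = 3459.84.
Rearranged: 4100δ² + 2300δ − 3459.84 = 0.
The positive root is δ = [−2300 + √(2300² + 4·4100·3459.84)] / (2·4100) = (−2300 + 7876.000)/8200 ≈ 0.680.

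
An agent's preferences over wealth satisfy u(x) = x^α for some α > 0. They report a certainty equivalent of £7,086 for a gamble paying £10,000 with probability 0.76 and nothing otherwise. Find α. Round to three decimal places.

α ≈ 0.797

EU(lottery) = 0.76·10000^α + 0.24·0 = 0.76·10000^α.
Equating: 7086^α = 0.76·10000^α, i.e. 0.7086^α = 0.76.
α = ln(0.76) / ln(7086/10000) = -0.274437/-0.344464 ≈ 0.797.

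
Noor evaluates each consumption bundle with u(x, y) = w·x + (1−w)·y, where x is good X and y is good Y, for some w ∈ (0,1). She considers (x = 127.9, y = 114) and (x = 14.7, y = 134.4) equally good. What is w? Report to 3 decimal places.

Equating utilities: w·127.9 + (1−w)·114 = w·14.7 + (1−w)·134.4.
w·(127.9−14.7) = (1−w)·(134.4−114), i.e. w·113.2 = (1−w)·20.4.
The marginal rate of substitution is 20.4/113.2, so w = 20.4/(113.2+20.4) = 0.153.

w = 0.153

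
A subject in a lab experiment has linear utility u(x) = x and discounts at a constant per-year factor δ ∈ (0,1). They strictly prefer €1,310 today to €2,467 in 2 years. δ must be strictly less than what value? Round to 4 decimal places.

The preference means 1310 > δ^2·2467.
So δ^2 < 1310/2467 = 0.53101; taking the square root of both positive sides preserves the inequality.
δ < 0.53101^(1/2) = 0.7287.

δ < 0.7287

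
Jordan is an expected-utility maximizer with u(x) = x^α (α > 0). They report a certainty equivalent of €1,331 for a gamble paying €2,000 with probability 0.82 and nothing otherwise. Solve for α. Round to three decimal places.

α ≈ 0.487

The lottery's expected utility is 0.82·u(2000) + 0.18·u(0) = 0.82·2000^α (since u(0) = 0 for α > 0).
Indifference: 1331^α = 0.82·2000^α, so (1331/2000)^α = 0.82.
α = ln(0.82) / ln(1331/2000) = -0.198451/-0.407217 ≈ 0.487.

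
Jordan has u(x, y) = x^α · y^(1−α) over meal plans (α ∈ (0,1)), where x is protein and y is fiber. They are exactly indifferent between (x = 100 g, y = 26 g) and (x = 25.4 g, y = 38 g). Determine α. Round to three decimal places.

Indifference: 100^α · 26^(1−α) = 25.4^α · 38^(1−α).
Rearrange to (100/25.4)^α = (38/26)^(1−α) and take logs: α·1.370421 = (1−α)·0.379490.
With A = 1.370421 and B = 0.379490: α·A = (1−α)·B, so α = B/(A+B) = 0.379490/1.749911 ≈ 0.217.

α ≈ 0.217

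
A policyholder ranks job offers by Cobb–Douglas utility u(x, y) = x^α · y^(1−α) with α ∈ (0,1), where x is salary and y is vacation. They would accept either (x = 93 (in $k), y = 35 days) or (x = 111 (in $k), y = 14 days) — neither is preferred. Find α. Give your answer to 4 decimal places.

α ≈ 0.8382

Set the two utilities equal: 93^α·35^(1−α) = 111^α·14^(1−α).
Rearrange to (93/111)^α = (14/35)^(1−α) and take logs: α·-0.1769307 = (1−α)·-0.9162907.
Thus α·(-1.0932214) = -0.9162907, so α = -0.9162907/-1.0932214 ≈ 0.8382.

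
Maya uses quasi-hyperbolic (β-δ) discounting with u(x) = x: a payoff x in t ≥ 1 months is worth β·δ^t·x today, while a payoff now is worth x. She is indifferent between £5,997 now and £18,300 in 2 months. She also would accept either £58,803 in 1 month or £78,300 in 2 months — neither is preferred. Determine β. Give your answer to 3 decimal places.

β ≈ 0.581

Both payoffs in the second observation are in the future, so β drops out: δ^1·58803 = δ^2·78300 ⇒ δ = 58803/78300 = 0.75100.
The first indifference: 5997 = β·δ^2·18300, so β = 5997/(δ^2·18300) = 5997/(0.56400·18300) ≈ 0.581.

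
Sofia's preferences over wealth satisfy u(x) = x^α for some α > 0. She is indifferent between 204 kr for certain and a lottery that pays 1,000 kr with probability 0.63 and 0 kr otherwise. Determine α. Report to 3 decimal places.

The lottery's expected utility is 0.63·u(1000) + 0.37·u(0) = 0.63·1000^α (since u(0) = 0 for α > 0).
Setting u(204) equal to that: 204^α = 0.63·1000^α ⇒ (204/1000)^α = 0.63.
α = ln(0.63) / ln(204/1000) = -0.462035/-1.589635 ≈ 0.291.

α ≈ 0.291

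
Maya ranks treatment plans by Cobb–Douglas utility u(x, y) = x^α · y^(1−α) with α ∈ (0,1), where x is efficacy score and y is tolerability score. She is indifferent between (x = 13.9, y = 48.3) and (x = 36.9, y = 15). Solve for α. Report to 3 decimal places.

Set the two utilities equal: 13.9^α·48.3^(1−α) = 36.9^α·15^(1−α).
(13.9/36.9)^α = (15/48.3)^(1−α); take logs: α·ln(13.9/36.9) = (1−α)·ln(15/48.3), i.e. α·-0.976323 = (1−α)·-1.169381.
Thus α·(-2.145704) = -1.169381, so α = -1.169381/-2.145704 ≈ 0.545.

α ≈ 0.545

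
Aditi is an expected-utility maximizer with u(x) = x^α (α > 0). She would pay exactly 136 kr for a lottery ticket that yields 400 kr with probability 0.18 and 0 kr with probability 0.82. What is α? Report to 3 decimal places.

α ≈ 1.590

The lottery's expected utility is 0.18·u(400) + 0.82·u(0) = 0.18·400^α (since u(0) = 0 for α > 0).
Setting u(136) equal to that: 136^α = 0.18·400^α ⇒ (136/400)^α = 0.18.
α = ln(0.18) / ln(136/400) = -1.714798/-1.078810 ≈ 1.590.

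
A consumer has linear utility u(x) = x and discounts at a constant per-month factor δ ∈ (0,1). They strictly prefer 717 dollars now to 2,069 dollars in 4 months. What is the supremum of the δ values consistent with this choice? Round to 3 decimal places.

Comparing present values: 717 > δ^4·2069.
Hence δ^4 < 717/2069 = 0.34654, and x ↦ x^(1/4) is increasing on (0,∞).
δ < (717/2069)^(1/4) ≈ 0.767.

δ < 0.767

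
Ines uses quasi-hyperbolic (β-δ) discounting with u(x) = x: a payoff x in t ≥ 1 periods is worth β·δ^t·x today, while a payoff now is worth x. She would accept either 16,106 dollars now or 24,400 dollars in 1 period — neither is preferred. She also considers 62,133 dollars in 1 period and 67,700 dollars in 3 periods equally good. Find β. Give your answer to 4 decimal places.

Both payoffs in the second observation are in the future, so β drops out: δ^1·62133 = δ^3·67700 ⇒ δ^2 = 62133/67700 = 0.91777, so δ = 0.95800.
Substituting δ into 16106 = β·δ·24400: β = 16106/(23375.271) ≈ 0.6890.

β ≈ 0.6890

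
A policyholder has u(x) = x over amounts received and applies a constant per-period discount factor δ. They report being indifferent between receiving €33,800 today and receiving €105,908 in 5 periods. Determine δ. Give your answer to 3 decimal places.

The payoff in 5 periods is discounted by δ^5, so u(33800) = δ^5·u(105908) and δ^5 = u(33800)/u(105908).
With u(x) = x: δ^5 = 33800/105908 = 0.31914.
Hence δ = (0.31914)^(1/5) = 0.79579.

δ ≈ 0.796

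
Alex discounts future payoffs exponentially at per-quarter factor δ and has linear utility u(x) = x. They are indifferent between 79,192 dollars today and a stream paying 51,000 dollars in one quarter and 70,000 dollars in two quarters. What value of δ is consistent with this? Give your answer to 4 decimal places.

The stream is worth 51000δ + 70000δ² today, so 51000δ + 70000δ² = 79192.
That is, 70000δ² + 51000δ − 79192 = 0, a quadratic in δ.
By the quadratic formula (taking the positive root), δ = (−51000 + √24774760000.00) / 140000 ≈ 0.7600.

δ ≈ 0.7600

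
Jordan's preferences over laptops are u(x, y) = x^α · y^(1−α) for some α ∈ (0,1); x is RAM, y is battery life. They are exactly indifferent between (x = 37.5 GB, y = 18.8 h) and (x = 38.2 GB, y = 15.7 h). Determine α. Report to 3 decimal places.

α ≈ 0.907

Set the two utilities equal: 37.5^α·18.8^(1−α) = 38.2^α·15.7^(1−α).
(37.5/38.2)^α = (15.7/18.8)^(1−α); take logs: α·ln(37.5/38.2) = (1−α)·ln(15.7/18.8), i.e. α·-0.018495 = (1−α)·-0.180196.
With A = -0.018495 and B = -0.180196: α·A = (1−α)·B, so α = B/(A+B) = -0.180196/-0.198691 ≈ 0.907.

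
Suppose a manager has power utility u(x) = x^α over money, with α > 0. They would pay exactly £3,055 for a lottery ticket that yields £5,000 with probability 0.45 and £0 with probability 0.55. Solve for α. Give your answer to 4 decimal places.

α ≈ 1.6208

EU(lottery) = 0.45·5000^α + 0.55·0 = 0.45·5000^α.
Indifference: 3055^α = 0.45·5000^α, so (3055/5000)^α = 0.45.
Take logs: α = ln 0.45 / ln(3055/5000) ≈ 1.620814.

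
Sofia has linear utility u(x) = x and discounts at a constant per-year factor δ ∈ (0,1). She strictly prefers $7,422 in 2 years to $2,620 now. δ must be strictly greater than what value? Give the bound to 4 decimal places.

Under u(x) = x this choice says 2620 < δ^2·7422.
So δ^2 > 2620/7422 = 0.35300; taking the square root of both positive sides preserves the inequality.
δ > (2620/7422)^(1/2) ≈ 0.5941.

δ > 0.5941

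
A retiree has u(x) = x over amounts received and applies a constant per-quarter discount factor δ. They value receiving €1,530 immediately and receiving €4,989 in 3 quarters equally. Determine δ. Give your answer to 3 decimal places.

δ ≈ 0.674

Equating discounted utilities: u(1530) = δ^3·u(4989) ⇒ δ^3 = u(1530)/u(4989).
With u(x) = x: δ^3 = 1530/4989 = 0.30667.
Hence δ = (0.30667)^(1/3) = 0.67436.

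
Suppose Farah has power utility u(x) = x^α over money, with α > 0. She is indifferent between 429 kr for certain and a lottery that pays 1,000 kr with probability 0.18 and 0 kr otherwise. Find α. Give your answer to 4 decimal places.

Since u(0) = 0, the lottery's EU is 0.18·1000^α.
Setting u(429) equal to that: 429^α = 0.18·1000^α ⇒ (429/1000)^α = 0.18.
Taking logs: α·ln(429/1000) = ln(0.18), so α = -1.7147984 / -0.8462984 ≈ 2.0262.

α ≈ 2.0262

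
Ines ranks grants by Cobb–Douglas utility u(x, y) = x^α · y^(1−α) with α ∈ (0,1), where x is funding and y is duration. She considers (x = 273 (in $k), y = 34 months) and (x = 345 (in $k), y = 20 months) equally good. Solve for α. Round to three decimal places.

Indifference: 273^α · 34^(1−α) = 345^α · 20^(1−α).
Rearrange to (273/345)^α = (20/34)^(1−α) and take logs: α·-0.234073 = (1−α)·-0.530628.
With A = -0.234073 and B = -0.530628: α·A = (1−α)·B, so α = B/(A+B) = -0.530628/-0.764701 ≈ 0.694.

α ≈ 0.694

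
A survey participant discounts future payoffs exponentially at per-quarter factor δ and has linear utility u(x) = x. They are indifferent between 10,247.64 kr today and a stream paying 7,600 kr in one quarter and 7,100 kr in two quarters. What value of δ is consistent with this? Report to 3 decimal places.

δ ≈ 0.780

Present value of the stream is 7600·δ + 7100·δ². Indifference gives 7600δ + 7100δ² = 10247.64.
That is, 7100δ² + 7600δ − 10247.64 = 0, a quadratic in δ.
δ = (−7600 + √(7600² + 4·7100·10247.64)) / (2·7100) = (−7600 + √348792976.00) / 14200 ≈ 0.780.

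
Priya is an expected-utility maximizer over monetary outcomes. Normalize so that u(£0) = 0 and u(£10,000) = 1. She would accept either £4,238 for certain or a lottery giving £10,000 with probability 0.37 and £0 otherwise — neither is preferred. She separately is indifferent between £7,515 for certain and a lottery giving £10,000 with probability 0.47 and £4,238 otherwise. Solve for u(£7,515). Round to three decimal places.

0.666

From the first indifference, u(£4,238) = 0.37·u(£10,000) + 0.63·u(£0) = 0.37·1 + 0.63·0 = 0.37.
Then u(£7,515) = 0.47·u(£10,000) + 0.53·u(£4,238) = 0.47·1.00 + 0.53·0.37 = 0.6661.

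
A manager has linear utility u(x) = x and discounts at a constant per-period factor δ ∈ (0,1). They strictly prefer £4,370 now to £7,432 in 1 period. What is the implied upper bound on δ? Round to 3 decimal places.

δ < 0.588

The preference means 4370 > δ·7432.
So δ < 4370/7432 = 0.58800.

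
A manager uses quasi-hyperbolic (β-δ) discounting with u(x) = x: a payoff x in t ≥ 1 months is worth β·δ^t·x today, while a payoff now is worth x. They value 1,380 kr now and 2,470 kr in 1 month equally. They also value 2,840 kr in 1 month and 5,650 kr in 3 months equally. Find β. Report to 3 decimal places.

The second indifference involves only future payoffs, so β cancels: β·δ^1·2840 = β·δ^3·5650, giving δ^2 = 2840/5650 = 0.50265, so δ = 0.70898.
Now use the now-vs-future pair: 1380 = β·δ·2470 gives β = 1380/(0.70898·2470) ≈ 0.788.

β ≈ 0.788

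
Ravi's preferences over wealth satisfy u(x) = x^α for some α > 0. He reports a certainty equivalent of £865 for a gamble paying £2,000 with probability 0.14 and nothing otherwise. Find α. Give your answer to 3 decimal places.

α ≈ 2.346

The lottery's expected utility is 0.14·u(2000) + 0.86·u(0) = 0.14·2000^α (since u(0) = 0 for α > 0).
Setting u(865) equal to that: 865^α = 0.14·2000^α ⇒ (865/2000)^α = 0.14.
α = ln(0.14) / ln(865/2000) = -1.966113/-0.838173 ≈ 2.346.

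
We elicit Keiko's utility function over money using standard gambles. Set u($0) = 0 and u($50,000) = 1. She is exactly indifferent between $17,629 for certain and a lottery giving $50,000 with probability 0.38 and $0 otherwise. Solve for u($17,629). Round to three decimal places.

0.380

The indifference gives u($17,629) = 0.38·u($50,000) + 0.62·u($0) = 0.38·1 + 0.62·0 = 0.38.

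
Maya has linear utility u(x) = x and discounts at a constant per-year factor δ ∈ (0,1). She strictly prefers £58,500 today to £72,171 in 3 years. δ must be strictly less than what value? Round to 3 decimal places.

Comparing present values: 58500 > δ^3·72171.
Hence δ^3 < 58500/72171 = 0.81057, and x ↦ x^(1/3) is increasing on (0,∞).
δ < (58500/72171)^(1/3) ≈ 0.932.

δ < 0.932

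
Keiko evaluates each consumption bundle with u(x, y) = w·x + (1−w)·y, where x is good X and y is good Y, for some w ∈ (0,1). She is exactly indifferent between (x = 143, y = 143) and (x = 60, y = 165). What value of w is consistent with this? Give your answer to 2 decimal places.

w = 0.21

Equating utilities: w·143 + (1−w)·143 = w·60 + (1−w)·165.
Collecting terms: w·83 = (1−w)·22.
Hence w = 22/(83+22) = 22/105 = 0.21.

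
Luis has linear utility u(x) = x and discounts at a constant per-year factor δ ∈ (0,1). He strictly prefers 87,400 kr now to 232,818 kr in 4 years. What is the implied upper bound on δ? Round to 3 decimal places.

The preference means 87400 > δ^4·232818.
Dividing by 232818: δ^4 < 0.37540. Both sides are positive, so the 4th root keeps the direction.
δ < 0.37540^(1/4) = 0.783.

δ < 0.783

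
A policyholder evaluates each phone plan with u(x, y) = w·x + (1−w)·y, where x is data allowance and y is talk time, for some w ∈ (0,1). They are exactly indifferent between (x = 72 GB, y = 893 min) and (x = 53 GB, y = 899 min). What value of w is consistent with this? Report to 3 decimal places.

w = 0.240

u(72,893) = u(53,899) means w·72 + (1−w)·893 = w·53 + (1−w)·899.
w·(72−53) = (1−w)·(899−893), i.e. w·19 = (1−w)·6.
The marginal rate of substitution is 6/19, so w = 6/(19+6) = 0.240.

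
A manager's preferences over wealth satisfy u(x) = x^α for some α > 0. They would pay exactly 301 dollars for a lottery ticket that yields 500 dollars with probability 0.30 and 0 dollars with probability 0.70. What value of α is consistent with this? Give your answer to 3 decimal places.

The lottery's expected utility is 0.30·u(500) + 0.70·u(0) = 0.30·500^α (since u(0) = 0 for α > 0).
Setting u(301) equal to that: 301^α = 0.30·500^α ⇒ (301/500)^α = 0.30.
Taking logs: α·ln(301/500) = ln(0.30), so α = -1.203973 / -0.507498 ≈ 2.372.

α ≈ 2.372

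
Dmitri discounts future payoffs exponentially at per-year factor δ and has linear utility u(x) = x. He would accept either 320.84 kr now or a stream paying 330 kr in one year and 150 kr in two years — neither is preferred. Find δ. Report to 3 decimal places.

The stream is worth 330δ + 150δ² today, so 330δ + 150δ² = 320.84.
That is, 150δ² + 330δ − 320.84 = 0, a quadratic in δ.
By the quadratic formula (taking the positive root), δ = (−330 + √301404.00) / 300 ≈ 0.730.

δ ≈ 0.730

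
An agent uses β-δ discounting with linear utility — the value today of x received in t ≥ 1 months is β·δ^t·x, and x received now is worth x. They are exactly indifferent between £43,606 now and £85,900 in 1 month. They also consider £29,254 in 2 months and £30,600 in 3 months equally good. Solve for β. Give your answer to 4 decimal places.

Both payoffs in the second observation are in the future, so β drops out: δ^2·29254 = δ^3·30600 ⇒ δ = 29254/30600 = 0.95601.
Substituting δ into 43606 = β·δ·85900: β = 43606/(82121.523) ≈ 0.5310.

β ≈ 0.5310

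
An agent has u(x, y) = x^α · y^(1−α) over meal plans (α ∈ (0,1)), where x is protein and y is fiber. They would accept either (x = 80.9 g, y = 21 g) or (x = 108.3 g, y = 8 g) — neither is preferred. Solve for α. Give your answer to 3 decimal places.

α ≈ 0.768

Indifference: 80.9^α · 21^(1−α) = 108.3^α · 8^(1−α).
Rearrange to (80.9/108.3)^α = (8/21)^(1−α) and take logs: α·-0.291691 = (1−α)·-0.965081.
With A = -0.291691 and B = -0.965081: α·A = (1−α)·B, so α = B/(A+B) = -0.965081/-1.256772 ≈ 0.768.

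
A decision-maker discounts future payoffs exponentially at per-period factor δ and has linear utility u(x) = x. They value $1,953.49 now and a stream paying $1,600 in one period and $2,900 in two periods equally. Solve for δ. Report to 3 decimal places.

δ ≈ 0.590

Equating present values: 1953.49 = 1600δ + 2900δ².
So 2900δ² + 1600δ − 1953.49 = 0.
δ = (−1600 + √(1600² + 4·2900·1953.49)) / (2·2900) = (−1600 + √25220484.00) / 5800 ≈ 0.590.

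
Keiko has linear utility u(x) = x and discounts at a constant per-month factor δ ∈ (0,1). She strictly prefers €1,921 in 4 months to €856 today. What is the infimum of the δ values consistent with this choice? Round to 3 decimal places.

Comparing present values: 856 < δ^4·1921.
Dividing by 1921: δ^4 > 0.44560. Both sides are positive, so the 4th root keeps the direction.
δ > 0.44560^(1/4) = 0.817.

δ > 0.817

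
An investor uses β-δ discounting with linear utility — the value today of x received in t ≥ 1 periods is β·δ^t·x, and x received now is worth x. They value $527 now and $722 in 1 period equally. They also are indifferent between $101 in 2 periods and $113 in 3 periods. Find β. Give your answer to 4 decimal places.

From the later pair, β·δ^2·101 = β·δ^3·113; dividing through, δ = 101/113 = 0.89381.
The first indifference: 527 = β·δ·722, so β = 527/(δ·722) = 527/(0.89381·722) ≈ 0.8166.

β ≈ 0.8166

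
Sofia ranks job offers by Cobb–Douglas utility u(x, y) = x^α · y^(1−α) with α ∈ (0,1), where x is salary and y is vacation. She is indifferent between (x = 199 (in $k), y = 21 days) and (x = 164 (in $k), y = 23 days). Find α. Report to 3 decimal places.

α ≈ 0.320

Set the two utilities equal: 199^α·21^(1−α) = 164^α·23^(1−α).
(199/164)^α = (23/21)^(1−α); take logs: α·ln(199/164) = (1−α)·ln(23/21), i.e. α·0.193438 = (1−α)·0.090972.
Thus α·(0.284410) = 0.090972, so α = 0.090972/0.284410 ≈ 0.320.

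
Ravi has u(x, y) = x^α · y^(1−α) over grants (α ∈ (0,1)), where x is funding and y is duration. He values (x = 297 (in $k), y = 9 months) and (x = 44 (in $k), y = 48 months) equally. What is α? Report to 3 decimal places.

Indifference: 297^α · 9^(1−α) = 44^α · 48^(1−α).
Rearrange to (297/44)^α = (48/9)^(1−α) and take logs: α·1.909543 = (1−α)·1.673976.
With A = 1.909543 and B = 1.673976: α·A = (1−α)·B, so α = B/(A+B) = 1.673976/3.583519 ≈ 0.467.

α ≈ 0.467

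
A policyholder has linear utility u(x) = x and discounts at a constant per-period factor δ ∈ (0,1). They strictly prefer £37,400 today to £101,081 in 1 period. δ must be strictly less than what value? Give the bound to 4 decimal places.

Comparing present values: 37400 > δ·101081.
So δ < 37400/101081 = 0.37000.

δ < 0.3700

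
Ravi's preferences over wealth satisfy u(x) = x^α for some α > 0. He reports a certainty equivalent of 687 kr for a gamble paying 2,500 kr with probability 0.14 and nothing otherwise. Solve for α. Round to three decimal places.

Since u(0) = 0, the lottery's EU is 0.14·2500^α.
Setting u(687) equal to that: 687^α = 0.14·2500^α ⇒ (687/2500)^α = 0.14.
α = ln(0.14) / ln(687/2500) = -1.966113/-1.291712 ≈ 1.522.

α ≈ 1.522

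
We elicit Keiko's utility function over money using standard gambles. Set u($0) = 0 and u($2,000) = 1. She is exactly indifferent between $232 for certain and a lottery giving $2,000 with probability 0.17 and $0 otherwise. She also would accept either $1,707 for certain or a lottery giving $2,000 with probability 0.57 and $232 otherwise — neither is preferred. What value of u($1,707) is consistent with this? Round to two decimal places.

0.64

The first gamble pins u($232): it must equal 0.17·1 + 0.83·0 = 0.17.
Chaining: u($1,707) = 0.57·1.00 + 0.43·0.17 = 0.6431.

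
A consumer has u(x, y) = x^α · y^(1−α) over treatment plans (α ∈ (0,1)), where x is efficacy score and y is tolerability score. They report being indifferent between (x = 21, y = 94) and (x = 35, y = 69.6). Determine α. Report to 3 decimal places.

Indifference: 21^α · 94^(1−α) = 35^α · 69.6^(1−α).
Taking logs: α·ln 21 + (1−α)·ln 94 = α·ln 35 + (1−α)·ln 69.6, i.e. α·-0.510826 = (1−α)·-0.300530.
So α/(1−α) = (-0.300530)/(-0.510826) = 0.588322, and α = 0.588322/1.588322 ≈ 0.370.

α ≈ 0.370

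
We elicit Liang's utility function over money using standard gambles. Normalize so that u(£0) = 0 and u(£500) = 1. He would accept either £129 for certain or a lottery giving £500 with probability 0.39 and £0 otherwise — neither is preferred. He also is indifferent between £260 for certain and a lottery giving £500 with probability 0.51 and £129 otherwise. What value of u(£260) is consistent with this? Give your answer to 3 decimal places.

The first gamble pins u(£129): it must equal 0.39·1 + 0.61·0 = 0.39.
The second indifference gives u(£260) = 0.51·u(£500) + 0.49·u(£129) = 0.51·1.00 + 0.49·0.39 = 0.7011.

0.701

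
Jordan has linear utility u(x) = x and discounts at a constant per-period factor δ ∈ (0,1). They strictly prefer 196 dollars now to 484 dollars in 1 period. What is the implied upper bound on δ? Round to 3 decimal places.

The preference means 196 > δ·484.
Dividing through by 484 gives δ < 0.40496.

δ < 0.405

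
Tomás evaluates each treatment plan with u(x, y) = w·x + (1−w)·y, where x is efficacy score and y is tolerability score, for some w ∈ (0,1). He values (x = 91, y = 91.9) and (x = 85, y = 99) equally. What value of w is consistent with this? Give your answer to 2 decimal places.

w = 0.54

Equating utilities: w·91 + (1−w)·91.9 = w·85 + (1−w)·99.
w·(91−85) = (1−w)·(99−91.9), i.e. w·6 = (1−w)·7.1.
The marginal rate of substitution is 7.1/6, so w = 7.1/(6+7.1) = 0.54.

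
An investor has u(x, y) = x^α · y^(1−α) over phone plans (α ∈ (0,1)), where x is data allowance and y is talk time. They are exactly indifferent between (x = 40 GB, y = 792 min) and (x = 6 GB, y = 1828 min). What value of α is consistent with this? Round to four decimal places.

Indifference: 40^α · 792^(1−α) = 6^α · 1828^(1−α).
(40/6)^α = (1828/792)^(1−α); take logs: α·ln(40/6) = (1−α)·ln(1828/792), i.e. α·1.8971200 = (1−α)·0.8364164.
So α/(1−α) = (0.8364164)/(1.8971200) = 0.4408875, and α = 0.4408875/1.4408875 ≈ 0.3060.

α ≈ 0.3060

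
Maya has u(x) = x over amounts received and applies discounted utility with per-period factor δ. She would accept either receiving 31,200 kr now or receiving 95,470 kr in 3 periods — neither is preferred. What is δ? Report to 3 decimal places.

Indifference means u(31200) = δ^3 · u(95470), so δ^3 = u(31200)/u(95470).
With u(x) = x: δ^3 = 31200/95470 = 0.32680.
So δ = 0.32680^(1/3) ≈ 0.689.

δ ≈ 0.689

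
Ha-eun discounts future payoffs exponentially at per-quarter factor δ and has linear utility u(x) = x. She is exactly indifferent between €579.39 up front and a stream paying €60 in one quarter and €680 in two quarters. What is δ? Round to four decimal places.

Equating present values: 579.39 = 60δ + 680δ².
Rearranged: 680δ² + 60δ − 579.39 = 0.
By the quadratic formula (taking the positive root), δ = (−60 + √1579540.80) / 1360 ≈ 0.8800.

δ ≈ 0.8800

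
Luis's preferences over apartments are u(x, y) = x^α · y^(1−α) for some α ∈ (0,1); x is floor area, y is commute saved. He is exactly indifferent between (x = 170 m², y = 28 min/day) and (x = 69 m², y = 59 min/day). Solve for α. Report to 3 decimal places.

Set the two utilities equal: 170^α·28^(1−α) = 69^α·59^(1−α).
Rearrange to (170/69)^α = (59/28)^(1−α) and take logs: α·0.901692 = (1−α)·0.745333.
So α/(1−α) = (0.745333)/(0.901692) = 0.826594, and α = 0.826594/1.826594 ≈ 0.453.

α ≈ 0.453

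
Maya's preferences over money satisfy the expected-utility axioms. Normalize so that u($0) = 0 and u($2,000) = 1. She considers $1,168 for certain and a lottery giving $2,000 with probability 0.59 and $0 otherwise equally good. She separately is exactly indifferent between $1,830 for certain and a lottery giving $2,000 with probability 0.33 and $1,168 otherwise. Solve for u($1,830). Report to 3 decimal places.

The first gamble pins u($1,168): it must equal 0.59·1 + 0.41·0 = 0.59.
Then u($1,830) = 0.33·u($2,000) + 0.67·u($1,168) = 0.33·1.00 + 0.67·0.59 = 0.7253.

0.725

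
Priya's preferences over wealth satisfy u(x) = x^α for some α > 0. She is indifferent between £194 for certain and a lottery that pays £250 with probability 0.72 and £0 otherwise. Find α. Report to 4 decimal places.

EU(lottery) = 0.72·250^α + 0.28·0 = 0.72·250^α.
Setting u(194) equal to that: 194^α = 0.72·250^α ⇒ (194/250)^α = 0.72.
Take logs: α = ln 0.72 / ln(194/250) ≈ 1.295349.

α ≈ 1.2953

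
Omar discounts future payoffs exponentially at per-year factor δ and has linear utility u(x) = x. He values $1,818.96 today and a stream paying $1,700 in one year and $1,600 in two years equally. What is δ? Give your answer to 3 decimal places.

Equating present values: 1818.96 = 1700δ + 1600δ².
That is, 1600δ² + 1700δ − 1818.96 = 0, a quadratic in δ.
By the quadratic formula (taking the positive root), δ = (−1700 + √14531344.00) / 3200 ≈ 0.660.

δ ≈ 0.660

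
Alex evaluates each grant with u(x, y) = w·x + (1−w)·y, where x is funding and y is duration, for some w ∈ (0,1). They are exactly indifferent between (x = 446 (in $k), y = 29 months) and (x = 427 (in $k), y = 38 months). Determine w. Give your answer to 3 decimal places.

w = 0.321

u(446,29) = u(427,38) means w·446 + (1−w)·29 = w·427 + (1−w)·38.
w·(446−427) = (1−w)·(38−29), i.e. w·19 = (1−w)·9.
The marginal rate of substitution is 9/19, so w = 9/(19+9) = 0.321.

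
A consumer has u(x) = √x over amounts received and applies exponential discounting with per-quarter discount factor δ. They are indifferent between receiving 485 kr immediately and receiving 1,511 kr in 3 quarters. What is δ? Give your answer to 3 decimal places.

δ ≈ 0.827

The payoff in 3 quarters is discounted by δ^3, so u(485) = δ^3·u(1511) and δ^3 = u(485)/u(1511).
With u(x) = √x: δ^3 = √485/√1511 = √(485/1511) = 0.56655.
Hence δ = (0.56655)^(1/3) = 0.82746.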